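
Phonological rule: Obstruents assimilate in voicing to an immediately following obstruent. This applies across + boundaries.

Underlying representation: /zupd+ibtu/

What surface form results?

/p/ before /d/ (voiced) → [b]
/b/ before /t/ (voiceless) → [p]

[zubd+iptu]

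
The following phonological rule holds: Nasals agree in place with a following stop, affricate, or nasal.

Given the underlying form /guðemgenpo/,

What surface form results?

[guðeŋgempo]

/m/ before /g/ (velar) → [ŋ]
/n/ before /p/ (labial) → [m]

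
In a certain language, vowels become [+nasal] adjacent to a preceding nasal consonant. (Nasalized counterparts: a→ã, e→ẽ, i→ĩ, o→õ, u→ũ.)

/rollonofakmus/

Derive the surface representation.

/o/ after nasal /n/ → [õ]
/u/ after nasal /m/ → [ũ]

[rollonõfakmũs]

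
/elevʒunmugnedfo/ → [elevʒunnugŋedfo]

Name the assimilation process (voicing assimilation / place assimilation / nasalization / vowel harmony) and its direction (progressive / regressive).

place assimilation, progressive

/m/→[n] /n/→[ŋ].
Each target copies a feature from the preceding segment, so the direction is progressive.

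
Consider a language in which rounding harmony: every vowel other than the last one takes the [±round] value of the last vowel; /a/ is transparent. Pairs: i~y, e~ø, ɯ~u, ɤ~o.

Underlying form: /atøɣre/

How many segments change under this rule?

/ø/ harmonizes with /e/ ([-round]) → [e]
1 segment changes.

1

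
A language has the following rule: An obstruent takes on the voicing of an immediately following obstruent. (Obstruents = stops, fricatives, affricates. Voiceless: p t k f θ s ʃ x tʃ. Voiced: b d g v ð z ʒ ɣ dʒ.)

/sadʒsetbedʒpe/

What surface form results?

/dʒ/ before /s/ (voiceless) → [tʃ]
/t/ before /b/ (voiced) → [d]
/dʒ/ before /p/ (voiceless) → [tʃ]

[satʃsedbetʃpe]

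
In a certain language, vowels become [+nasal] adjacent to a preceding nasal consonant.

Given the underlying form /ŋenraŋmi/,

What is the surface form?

[ŋẽnraŋmĩ]

/e/ after nasal /ŋ/ → [ẽ]
/i/ after nasal /m/ → [ĩ]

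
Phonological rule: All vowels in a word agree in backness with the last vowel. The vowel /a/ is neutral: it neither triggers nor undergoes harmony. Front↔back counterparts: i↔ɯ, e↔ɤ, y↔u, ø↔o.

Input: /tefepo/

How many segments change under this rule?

2

/e/ harmonizes with /o/ ([+back]) → [ɤ]
/e/ harmonizes with /o/ ([+back]) → [ɤ]
2 segments change.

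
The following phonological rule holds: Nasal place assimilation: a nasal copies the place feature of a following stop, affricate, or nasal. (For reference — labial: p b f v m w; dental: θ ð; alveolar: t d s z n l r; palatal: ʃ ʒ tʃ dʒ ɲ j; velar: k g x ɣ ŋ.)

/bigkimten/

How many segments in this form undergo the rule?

1

/m/ before /t/ (alveolar) → [n]
1 segment changes.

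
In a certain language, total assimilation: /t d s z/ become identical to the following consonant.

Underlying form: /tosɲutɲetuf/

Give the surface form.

[toɲɲuɲɲetuf]

/s/ before /ɲ/ → [ɲ] (total assimilation)
/t/ before /ɲ/ → [ɲ] (total assimilation)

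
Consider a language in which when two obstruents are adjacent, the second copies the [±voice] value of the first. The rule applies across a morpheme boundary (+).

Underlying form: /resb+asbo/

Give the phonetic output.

/b/ after /s/ (voiceless) → [p]
/b/ after /s/ (voiceless) → [p]

[resp+aspo]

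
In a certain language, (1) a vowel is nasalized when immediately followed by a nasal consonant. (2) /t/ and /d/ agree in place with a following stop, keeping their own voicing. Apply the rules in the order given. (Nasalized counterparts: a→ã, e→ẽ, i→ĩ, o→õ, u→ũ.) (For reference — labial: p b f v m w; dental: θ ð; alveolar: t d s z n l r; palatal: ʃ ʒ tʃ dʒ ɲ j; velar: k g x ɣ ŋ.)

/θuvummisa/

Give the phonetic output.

Rule 1: /u/ before nasal /m/ → [ũ]
After rule 1: θuvũmmisa
Rule 2: no segment meets the rule's conditions; no change.

[θuvũmmisa]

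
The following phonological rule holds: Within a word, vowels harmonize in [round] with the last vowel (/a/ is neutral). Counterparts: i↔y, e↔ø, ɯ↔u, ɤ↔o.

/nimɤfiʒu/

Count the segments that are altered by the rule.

3

/i/ harmonizes with /u/ ([+round]) → [y]
/ɤ/ harmonizes with /u/ ([+round]) → [o]
/i/ harmonizes with /u/ ([+round]) → [y]
3 segments change.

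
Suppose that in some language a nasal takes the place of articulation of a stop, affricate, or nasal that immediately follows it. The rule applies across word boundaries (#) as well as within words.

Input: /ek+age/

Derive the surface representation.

no segment meets the rule's conditions; no change.

[ek+age]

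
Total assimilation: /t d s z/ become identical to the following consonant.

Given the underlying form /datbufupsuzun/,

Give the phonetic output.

[dabbufupsuzun]

/t/ before /b/ → [b] (total assimilation)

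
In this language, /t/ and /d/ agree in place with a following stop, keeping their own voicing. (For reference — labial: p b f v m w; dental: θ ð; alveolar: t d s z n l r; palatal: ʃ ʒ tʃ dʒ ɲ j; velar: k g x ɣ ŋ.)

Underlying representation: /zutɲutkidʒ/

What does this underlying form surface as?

/t/ before /k/ (velar) → [k]

[zutɲukkidʒ]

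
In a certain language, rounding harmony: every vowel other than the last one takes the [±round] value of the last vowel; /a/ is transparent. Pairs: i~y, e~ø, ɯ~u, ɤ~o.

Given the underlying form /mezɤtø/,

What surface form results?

[møzotø]

/e/ harmonizes with /ø/ ([+round]) → [ø]
/ɤ/ harmonizes with /ø/ ([+round]) → [o]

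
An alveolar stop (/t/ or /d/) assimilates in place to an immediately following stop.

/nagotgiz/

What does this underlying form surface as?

[nagokgiz]

/t/ before /g/ (velar) → [k]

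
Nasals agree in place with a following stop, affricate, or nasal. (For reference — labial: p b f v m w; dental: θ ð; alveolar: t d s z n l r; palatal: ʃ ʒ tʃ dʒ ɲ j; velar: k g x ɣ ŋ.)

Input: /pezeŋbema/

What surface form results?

[pezembema]

/ŋ/ before /b/ (labial) → [m]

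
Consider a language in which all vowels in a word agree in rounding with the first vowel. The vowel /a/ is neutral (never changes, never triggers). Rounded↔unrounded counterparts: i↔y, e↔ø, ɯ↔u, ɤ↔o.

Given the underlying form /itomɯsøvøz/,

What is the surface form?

[itɤmɯsevez]

/o/ harmonizes with /i/ ([-round]) → [ɤ]
/ø/ harmonizes with /i/ ([-round]) → [e]
/ø/ harmonizes with /i/ ([-round]) → [e]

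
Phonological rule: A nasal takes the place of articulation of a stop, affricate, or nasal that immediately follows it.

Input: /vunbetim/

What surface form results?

[vumbetim]

/n/ before /b/ (labial) → [m]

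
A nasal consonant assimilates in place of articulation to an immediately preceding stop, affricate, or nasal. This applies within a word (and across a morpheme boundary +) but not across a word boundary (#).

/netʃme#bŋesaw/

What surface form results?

[netʃɲe#bmesaw]

/m/ after /tʃ/ (palatal) → [ɲ]
/ŋ/ after /b/ (labial) → [m]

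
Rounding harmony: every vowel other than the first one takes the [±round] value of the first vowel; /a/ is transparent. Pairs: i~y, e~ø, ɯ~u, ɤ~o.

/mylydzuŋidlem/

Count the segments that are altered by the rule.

/i/ harmonizes with /y/ ([+round]) → [y]
/e/ harmonizes with /y/ ([+round]) → [ø]
2 segments change.

2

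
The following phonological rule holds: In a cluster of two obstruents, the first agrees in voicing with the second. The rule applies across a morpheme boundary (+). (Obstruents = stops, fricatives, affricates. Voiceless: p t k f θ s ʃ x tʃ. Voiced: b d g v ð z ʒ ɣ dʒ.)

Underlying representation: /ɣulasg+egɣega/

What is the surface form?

[ɣulazg+egɣega]

/s/ before /g/ (voiced) → [z]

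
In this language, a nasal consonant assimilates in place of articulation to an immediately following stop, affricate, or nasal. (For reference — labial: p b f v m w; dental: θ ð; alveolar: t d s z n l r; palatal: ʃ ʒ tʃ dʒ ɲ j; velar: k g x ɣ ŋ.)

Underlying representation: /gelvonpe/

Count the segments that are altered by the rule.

/n/ before /p/ (labial) → [m]
1 segment changes.

1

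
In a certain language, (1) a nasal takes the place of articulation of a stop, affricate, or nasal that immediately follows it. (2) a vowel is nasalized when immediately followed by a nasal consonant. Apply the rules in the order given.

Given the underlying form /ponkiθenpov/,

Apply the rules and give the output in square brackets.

[põŋkiθẽmpov]

Rule 1: /n/ before /k/ (velar) → [ŋ]
Rule 1: /n/ before /p/ (labial) → [m]
After rule 1: poŋkiθempov
Rule 2: /o/ before nasal /ŋ/ → [õ]
Rule 2: /e/ before nasal /m/ → [ẽ]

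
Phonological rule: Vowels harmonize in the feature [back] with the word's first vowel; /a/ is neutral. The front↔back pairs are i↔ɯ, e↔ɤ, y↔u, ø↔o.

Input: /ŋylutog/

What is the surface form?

/u/ harmonizes with /y/ ([-back]) → [y]
/o/ harmonizes with /y/ ([-back]) → [ø]

[ŋylytøg]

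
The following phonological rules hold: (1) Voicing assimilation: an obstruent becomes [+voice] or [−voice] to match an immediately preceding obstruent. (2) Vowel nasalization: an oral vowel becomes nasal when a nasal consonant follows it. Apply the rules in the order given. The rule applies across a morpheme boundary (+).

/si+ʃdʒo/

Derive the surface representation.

Rule 1: /dʒ/ after /ʃ/ (voiceless) → [tʃ]
After rule 1: si+ʃtʃo
Rule 2: no segment meets the rule's conditions; no change.

[si+ʃtʃo]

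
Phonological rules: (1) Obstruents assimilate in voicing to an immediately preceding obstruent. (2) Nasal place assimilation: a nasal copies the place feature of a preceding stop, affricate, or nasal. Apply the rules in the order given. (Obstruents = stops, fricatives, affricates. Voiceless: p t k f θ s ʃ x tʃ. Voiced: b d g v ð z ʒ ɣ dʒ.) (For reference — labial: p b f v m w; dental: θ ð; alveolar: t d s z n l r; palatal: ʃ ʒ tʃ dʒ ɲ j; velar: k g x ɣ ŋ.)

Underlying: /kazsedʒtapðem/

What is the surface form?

[kazzedʒdapθem]

Rule 1: /s/ after /z/ (voiced) → [z]
Rule 1: /t/ after /dʒ/ (voiced) → [d]
Rule 1: /ð/ after /p/ (voiceless) → [θ]
After rule 1: kazzedʒdapθem
Rule 2: no segment meets the rule's conditions; no change.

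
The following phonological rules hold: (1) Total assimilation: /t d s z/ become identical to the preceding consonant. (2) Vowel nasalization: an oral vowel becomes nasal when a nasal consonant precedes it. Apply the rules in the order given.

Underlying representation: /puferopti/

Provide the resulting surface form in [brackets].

Rule 1: /t/ after /p/ → [p] (total assimilation)
After rule 1: puferoppi
Rule 2: no segment meets the rule's conditions; no change.

[puferoppi]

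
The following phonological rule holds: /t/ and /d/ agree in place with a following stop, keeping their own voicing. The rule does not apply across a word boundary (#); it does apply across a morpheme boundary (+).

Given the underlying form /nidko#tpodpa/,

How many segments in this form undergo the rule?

3

/d/ before /k/ (velar) → [g]
/t/ before /p/ (labial) → [p]
/d/ before /p/ (labial) → [b]
3 segments change.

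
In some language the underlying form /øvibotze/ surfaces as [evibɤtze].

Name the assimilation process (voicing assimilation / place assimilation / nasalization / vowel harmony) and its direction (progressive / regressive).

/ø/→[e] /o/→[ɤ].
Vowels agree with the last vowel, so the harmony is regressive.

vowel harmony, regressive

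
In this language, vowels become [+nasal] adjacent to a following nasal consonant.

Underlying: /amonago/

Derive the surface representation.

/a/ before nasal /m/ → [ã]
/o/ before nasal /n/ → [õ]

[ãmõnago]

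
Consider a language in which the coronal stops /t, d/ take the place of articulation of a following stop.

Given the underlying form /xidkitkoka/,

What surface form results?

[xigkikkoka]

/d/ before /k/ (velar) → [g]
/t/ before /k/ (velar) → [k]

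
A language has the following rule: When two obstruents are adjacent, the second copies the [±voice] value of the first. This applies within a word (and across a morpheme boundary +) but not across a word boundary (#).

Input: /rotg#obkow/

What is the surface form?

/g/ after /t/ (voiceless) → [k]
/k/ after /b/ (voiced) → [g]

[rotk#obgow]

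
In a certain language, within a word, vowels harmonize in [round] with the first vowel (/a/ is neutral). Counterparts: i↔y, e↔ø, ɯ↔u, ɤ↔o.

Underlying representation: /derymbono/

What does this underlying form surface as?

/y/ harmonizes with /e/ ([-round]) → [i]
/o/ harmonizes with /e/ ([-round]) → [ɤ]
/o/ harmonizes with /e/ ([-round]) → [ɤ]

[derimbɤnɤ]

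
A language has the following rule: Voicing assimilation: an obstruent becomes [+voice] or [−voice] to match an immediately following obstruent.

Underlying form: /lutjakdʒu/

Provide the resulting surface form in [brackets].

/k/ before /dʒ/ (voiced) → [g]

[lutjagdʒu]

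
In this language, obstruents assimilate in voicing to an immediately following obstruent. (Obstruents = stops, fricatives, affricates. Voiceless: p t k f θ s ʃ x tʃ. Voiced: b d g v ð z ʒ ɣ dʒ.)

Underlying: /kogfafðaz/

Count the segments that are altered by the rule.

2

/g/ before /f/ (voiceless) → [k]
/f/ before /ð/ (voiced) → [v]
2 segments change.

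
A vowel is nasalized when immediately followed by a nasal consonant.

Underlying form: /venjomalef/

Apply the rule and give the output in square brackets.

/e/ before nasal /n/ → [ẽ]
/o/ before nasal /m/ → [õ]

[vẽnjõmalef]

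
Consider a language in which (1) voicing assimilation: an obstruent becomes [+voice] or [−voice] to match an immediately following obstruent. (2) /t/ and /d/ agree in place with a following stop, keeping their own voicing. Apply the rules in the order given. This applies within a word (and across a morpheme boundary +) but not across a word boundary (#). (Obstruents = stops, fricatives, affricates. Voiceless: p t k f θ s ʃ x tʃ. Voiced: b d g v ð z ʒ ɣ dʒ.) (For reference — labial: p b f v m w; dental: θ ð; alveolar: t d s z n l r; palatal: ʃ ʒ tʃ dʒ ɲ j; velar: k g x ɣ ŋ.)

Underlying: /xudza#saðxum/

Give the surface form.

Rule 1: /ð/ before /x/ (voiceless) → [θ]
After rule 1: xudza#saθxum
Rule 2: no segment meets the rule's conditions; no change.

[xudza#saθxum]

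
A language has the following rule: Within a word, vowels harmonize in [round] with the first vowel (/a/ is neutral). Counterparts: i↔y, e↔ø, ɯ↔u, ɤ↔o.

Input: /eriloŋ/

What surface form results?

[erilɤŋ]

/o/ harmonizes with /e/ ([-round]) → [ɤ]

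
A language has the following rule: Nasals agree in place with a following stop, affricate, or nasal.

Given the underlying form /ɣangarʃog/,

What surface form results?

/n/ before /g/ (velar) → [ŋ]

[ɣaŋgarʃog]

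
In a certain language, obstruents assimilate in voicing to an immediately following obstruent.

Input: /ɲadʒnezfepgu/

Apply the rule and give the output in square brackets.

/z/ before /f/ (voiceless) → [s]
/p/ before /g/ (voiced) → [b]

[ɲadʒnesfebgu]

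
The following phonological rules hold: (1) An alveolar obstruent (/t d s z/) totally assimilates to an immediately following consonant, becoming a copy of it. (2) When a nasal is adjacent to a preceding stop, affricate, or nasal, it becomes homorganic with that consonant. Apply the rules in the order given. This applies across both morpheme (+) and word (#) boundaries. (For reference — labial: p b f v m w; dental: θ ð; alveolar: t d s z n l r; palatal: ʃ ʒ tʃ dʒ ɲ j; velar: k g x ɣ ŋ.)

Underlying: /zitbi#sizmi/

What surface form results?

[zibbi#simmi]

Rule 1: /t/ before /b/ → [b] (total assimilation)
Rule 1: /z/ before /m/ → [m] (total assimilation)
After rule 1: zibbi#simmi
Rule 2: no segment meets the rule's conditions; no change.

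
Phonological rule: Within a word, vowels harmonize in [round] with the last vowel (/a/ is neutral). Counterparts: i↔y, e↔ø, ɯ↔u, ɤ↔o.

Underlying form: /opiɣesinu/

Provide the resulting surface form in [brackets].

/i/ harmonizes with /u/ ([+round]) → [y]
/e/ harmonizes with /u/ ([+round]) → [ø]
/i/ harmonizes with /u/ ([+round]) → [y]

[opyɣøsynu]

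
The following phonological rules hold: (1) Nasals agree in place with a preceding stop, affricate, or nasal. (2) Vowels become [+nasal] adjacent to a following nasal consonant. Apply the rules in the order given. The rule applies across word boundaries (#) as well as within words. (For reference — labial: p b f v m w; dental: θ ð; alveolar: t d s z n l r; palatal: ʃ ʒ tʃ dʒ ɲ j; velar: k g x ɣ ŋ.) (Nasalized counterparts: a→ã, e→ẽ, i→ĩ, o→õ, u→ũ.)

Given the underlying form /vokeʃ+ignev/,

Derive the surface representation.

Rule 1: /n/ after /g/ (velar) → [ŋ]
After rule 1: vokeʃ+igŋev
Rule 2: no segment meets the rule's conditions; no change.

[vokeʃ+igŋev]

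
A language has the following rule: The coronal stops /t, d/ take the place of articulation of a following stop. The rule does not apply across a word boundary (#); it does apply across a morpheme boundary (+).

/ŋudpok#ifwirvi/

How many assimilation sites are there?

/d/ before /p/ (labial) → [b]
1 segment changes.

1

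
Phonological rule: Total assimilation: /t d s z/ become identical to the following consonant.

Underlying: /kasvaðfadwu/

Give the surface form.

[kavvaðfawwu]

/s/ before /v/ → [v] (total assimilation)
/d/ before /w/ → [w] (total assimilation)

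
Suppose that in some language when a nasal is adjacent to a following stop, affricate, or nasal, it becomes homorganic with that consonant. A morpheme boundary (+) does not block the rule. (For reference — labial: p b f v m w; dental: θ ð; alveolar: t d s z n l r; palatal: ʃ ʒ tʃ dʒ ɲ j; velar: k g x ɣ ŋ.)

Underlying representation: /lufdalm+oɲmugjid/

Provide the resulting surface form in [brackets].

/ɲ/ before /m/ (labial) → [m]

[lufdalm+ommugjid]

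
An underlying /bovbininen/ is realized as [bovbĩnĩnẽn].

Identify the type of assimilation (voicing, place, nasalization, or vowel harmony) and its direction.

/i/→[ĩ] /i/→[ĩ] /e/→[ẽ].
Each target copies a feature from the following segment, so the direction is regressive.

nasalization, regressive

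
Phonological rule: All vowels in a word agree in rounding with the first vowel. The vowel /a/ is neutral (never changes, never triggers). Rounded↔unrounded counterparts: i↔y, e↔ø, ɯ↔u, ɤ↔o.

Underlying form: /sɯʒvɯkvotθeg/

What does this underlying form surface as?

/o/ harmonizes with /ɯ/ ([-round]) → [ɤ]

[sɯʒvɯkvɤtθeg]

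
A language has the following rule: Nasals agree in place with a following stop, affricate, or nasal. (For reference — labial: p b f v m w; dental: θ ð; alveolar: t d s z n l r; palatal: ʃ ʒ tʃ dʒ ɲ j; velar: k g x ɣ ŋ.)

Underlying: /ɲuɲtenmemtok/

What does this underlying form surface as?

[ɲuntemmentok]

/ɲ/ before /t/ (alveolar) → [n]
/n/ before /m/ (labial) → [m]
/m/ before /t/ (alveolar) → [n]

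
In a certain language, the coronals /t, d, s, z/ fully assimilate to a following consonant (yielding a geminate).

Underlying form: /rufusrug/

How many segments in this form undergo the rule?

/s/ before /r/ → [r] (total assimilation)
1 segment changes.

1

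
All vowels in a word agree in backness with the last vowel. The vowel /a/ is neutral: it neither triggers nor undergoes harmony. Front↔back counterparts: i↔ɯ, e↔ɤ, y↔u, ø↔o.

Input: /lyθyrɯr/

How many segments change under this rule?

/y/ harmonizes with /ɯ/ ([+back]) → [u]
/y/ harmonizes with /ɯ/ ([+back]) → [u]
2 segments change.

2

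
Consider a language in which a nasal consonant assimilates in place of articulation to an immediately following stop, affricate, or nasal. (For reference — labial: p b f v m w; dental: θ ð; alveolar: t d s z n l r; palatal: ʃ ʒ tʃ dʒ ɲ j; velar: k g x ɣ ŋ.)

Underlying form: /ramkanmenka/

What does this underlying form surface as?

/m/ before /k/ (velar) → [ŋ]
/n/ before /m/ (labial) → [m]
/n/ before /k/ (velar) → [ŋ]

[raŋkammeŋka]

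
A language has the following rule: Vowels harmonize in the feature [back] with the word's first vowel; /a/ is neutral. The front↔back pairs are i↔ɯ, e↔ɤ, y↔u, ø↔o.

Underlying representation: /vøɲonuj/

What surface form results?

[vøɲønyj]

/o/ harmonizes with /ø/ ([-back]) → [ø]
/u/ harmonizes with /ø/ ([-back]) → [y]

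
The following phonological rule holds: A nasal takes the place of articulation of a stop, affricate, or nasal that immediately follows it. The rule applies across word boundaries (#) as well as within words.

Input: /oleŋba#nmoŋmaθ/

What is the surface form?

[olemba#mmommaθ]

/ŋ/ before /b/ (labial) → [m]
/n/ before /m/ (labial) → [m]
/ŋ/ before /m/ (labial) → [m]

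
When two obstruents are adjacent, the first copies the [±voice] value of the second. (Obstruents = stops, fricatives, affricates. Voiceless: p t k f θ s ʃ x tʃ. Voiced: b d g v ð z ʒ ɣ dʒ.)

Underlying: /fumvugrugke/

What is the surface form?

/g/ before /k/ (voiceless) → [k]

[fumvugrukke]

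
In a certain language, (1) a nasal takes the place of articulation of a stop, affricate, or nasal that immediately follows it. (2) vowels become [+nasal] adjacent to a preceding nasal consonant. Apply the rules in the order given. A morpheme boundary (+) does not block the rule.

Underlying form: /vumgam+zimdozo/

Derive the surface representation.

Rule 1: /m/ before /g/ (velar) → [ŋ]
Rule 1: /m/ before /d/ (alveolar) → [n]
After rule 1: vuŋgam+zindozo
Rule 2: no segment meets the rule's conditions; no change.

[vuŋgam+zindozo]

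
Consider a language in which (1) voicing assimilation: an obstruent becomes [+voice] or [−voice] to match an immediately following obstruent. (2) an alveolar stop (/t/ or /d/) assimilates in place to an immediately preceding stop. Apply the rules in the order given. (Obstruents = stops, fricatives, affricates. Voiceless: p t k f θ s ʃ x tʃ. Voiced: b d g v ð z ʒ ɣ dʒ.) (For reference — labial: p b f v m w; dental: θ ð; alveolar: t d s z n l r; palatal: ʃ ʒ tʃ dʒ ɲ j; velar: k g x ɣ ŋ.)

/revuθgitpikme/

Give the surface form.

Rule 1: /θ/ before /g/ (voiced) → [ð]
After rule 1: revuðgitpikme
Rule 2: no segment meets the rule's conditions; no change.

[revuðgitpikme]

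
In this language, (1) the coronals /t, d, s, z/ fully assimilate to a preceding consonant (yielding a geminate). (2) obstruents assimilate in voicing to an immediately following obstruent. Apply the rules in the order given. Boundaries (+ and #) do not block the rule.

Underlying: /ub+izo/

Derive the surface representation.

Rule 1: no segment meets the rule's conditions; no change.
After rule 1: ub+izo
Rule 2: no segment meets the rule's conditions; no change.

[ub+izo]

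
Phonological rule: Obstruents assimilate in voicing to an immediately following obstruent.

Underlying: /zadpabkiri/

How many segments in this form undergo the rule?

/d/ before /p/ (voiceless) → [t]
/b/ before /k/ (voiceless) → [p]
2 segments change.

2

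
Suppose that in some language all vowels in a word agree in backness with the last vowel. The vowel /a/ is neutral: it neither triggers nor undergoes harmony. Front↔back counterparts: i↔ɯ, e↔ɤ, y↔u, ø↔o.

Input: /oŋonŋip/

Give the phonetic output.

[øŋønŋip]

/o/ harmonizes with /i/ ([-back]) → [ø]
/o/ harmonizes with /i/ ([-back]) → [ø]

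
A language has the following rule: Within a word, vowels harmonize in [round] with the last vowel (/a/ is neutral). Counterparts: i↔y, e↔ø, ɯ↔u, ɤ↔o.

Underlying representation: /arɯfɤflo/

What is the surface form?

[arufoflo]

/ɯ/ harmonizes with /o/ ([+round]) → [u]
/ɤ/ harmonizes with /o/ ([+round]) → [o]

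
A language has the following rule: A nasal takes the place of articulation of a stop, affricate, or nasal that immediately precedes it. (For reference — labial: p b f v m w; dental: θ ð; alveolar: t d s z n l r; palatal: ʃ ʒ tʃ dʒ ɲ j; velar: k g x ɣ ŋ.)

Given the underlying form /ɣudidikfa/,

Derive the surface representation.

[ɣudidikfa]

no segment meets the rule's conditions; no change.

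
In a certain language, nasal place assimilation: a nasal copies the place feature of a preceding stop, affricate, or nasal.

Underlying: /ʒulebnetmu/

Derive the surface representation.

[ʒulebmetnu]

/n/ after /b/ (labial) → [m]
/m/ after /t/ (alveolar) → [n]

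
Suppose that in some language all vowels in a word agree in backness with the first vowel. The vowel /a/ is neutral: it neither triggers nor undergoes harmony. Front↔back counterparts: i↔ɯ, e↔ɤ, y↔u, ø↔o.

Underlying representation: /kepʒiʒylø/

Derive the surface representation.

[kepʒiʒylø]

no segment meets the rule's conditions; no change.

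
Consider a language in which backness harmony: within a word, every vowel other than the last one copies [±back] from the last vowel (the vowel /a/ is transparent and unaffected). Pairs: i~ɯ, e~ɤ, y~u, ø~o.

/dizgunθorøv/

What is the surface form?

/u/ harmonizes with /ø/ ([-back]) → [y]
/o/ harmonizes with /ø/ ([-back]) → [ø]

[dizgynθørøv]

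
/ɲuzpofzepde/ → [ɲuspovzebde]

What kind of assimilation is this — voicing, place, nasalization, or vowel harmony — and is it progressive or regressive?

/z/→[s] /f/→[v] /p/→[b].
Each target copies a feature from the following segment, so the direction is regressive.

voicing assimilation, regressive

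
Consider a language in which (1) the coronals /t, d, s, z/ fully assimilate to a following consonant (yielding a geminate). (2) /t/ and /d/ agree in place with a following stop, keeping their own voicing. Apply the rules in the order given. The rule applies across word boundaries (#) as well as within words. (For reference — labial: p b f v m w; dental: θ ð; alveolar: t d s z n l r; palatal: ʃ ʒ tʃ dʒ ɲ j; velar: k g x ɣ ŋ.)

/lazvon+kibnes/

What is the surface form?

[lavvon+kibnes]

Rule 1: /z/ before /v/ → [v] (total assimilation)
After rule 1: lavvon+kibnes
Rule 2: no segment meets the rule's conditions; no change.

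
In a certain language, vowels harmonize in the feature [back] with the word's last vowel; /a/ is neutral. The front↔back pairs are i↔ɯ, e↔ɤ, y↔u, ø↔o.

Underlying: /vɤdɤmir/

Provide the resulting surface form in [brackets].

[vedemir]

/ɤ/ harmonizes with /i/ ([-back]) → [e]
/ɤ/ harmonizes with /i/ ([-back]) → [e]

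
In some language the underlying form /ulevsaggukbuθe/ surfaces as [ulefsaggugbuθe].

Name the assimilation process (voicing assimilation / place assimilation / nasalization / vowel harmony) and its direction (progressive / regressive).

voicing assimilation, regressive

/v/→[f] /k/→[g].
Each target copies a feature from the following segment, so the direction is regressive.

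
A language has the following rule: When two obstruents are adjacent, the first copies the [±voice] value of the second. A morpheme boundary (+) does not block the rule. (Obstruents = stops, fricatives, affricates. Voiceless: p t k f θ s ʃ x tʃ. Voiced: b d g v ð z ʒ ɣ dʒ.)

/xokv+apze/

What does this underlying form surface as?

[xogv+abze]

/k/ before /v/ (voiced) → [g]
/p/ before /z/ (voiced) → [b]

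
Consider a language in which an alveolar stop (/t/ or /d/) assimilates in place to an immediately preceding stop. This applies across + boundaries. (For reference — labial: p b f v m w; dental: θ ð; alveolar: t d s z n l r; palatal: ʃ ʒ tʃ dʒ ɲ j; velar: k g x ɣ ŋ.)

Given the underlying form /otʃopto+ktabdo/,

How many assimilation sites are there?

3

/t/ after /p/ (labial) → [p]
/t/ after /k/ (velar) → [k]
/d/ after /b/ (labial) → [b]
3 segments change.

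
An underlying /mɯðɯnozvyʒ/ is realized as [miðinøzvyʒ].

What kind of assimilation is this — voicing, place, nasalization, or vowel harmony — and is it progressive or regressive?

/ɯ/→[i] /ɯ/→[i] /o/→[ø].
Vowels agree with the last vowel, so the harmony is regressive.

vowel harmony, regressive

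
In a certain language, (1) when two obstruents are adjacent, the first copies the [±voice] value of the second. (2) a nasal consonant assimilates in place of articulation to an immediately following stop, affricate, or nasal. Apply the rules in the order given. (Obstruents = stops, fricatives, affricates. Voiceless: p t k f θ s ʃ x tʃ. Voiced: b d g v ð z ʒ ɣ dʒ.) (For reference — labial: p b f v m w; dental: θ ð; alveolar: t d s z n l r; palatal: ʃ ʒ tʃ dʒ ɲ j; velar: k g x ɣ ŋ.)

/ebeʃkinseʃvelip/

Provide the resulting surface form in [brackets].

Rule 1: /ʃ/ before /v/ (voiced) → [ʒ]
After rule 1: ebeʃkinseʒvelip
Rule 2: no segment meets the rule's conditions; no change.

[ebeʃkinseʒvelip]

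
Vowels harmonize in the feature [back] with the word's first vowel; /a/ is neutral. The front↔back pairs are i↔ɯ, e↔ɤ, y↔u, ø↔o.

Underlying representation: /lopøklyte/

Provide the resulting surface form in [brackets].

/ø/ harmonizes with /o/ ([+back]) → [o]
/y/ harmonizes with /o/ ([+back]) → [u]
/e/ harmonizes with /o/ ([+back]) → [ɤ]

[lopoklutɤ]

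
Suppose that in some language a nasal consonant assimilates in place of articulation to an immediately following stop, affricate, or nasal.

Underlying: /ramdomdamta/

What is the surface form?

[randondanta]

/m/ before /d/ (alveolar) → [n]
/m/ before /d/ (alveolar) → [n]
/m/ before /t/ (alveolar) → [n]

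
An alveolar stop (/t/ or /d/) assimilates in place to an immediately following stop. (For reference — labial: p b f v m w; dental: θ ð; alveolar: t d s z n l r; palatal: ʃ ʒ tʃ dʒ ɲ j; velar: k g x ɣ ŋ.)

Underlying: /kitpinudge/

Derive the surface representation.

[kippinugge]

/t/ before /p/ (labial) → [p]
/d/ before /g/ (velar) → [g]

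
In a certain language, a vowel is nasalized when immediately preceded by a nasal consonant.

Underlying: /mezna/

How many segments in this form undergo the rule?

/e/ after nasal /m/ → [ẽ]
/a/ after nasal /n/ → [ã]
2 segments change.

2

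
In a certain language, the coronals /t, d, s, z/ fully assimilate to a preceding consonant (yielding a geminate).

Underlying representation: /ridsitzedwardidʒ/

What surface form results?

/s/ after /d/ → [d] (total assimilation)
/z/ after /t/ → [t] (total assimilation)
/d/ after /r/ → [r] (total assimilation)

[riddittedwarridʒ]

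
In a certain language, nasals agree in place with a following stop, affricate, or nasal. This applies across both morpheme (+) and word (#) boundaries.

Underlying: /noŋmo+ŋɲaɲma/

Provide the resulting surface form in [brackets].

/ŋ/ before /m/ (labial) → [m]
/ŋ/ before /ɲ/ (palatal) → [ɲ]
/ɲ/ before /m/ (labial) → [m]

[nommo+ɲɲamma]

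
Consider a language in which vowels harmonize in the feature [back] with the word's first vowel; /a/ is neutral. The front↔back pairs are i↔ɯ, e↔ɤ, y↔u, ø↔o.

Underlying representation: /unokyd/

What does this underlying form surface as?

[unokud]

/y/ harmonizes with /u/ ([+back]) → [u]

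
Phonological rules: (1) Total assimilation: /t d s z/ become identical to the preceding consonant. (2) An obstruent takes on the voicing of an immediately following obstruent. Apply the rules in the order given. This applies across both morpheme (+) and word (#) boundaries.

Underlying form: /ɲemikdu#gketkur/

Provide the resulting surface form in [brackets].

Rule 1: /d/ after /k/ → [k] (total assimilation)
After rule 1: ɲemikku#gketkur
Rule 2: /g/ before /k/ (voiceless) → [k]

[ɲemikku#kketkur]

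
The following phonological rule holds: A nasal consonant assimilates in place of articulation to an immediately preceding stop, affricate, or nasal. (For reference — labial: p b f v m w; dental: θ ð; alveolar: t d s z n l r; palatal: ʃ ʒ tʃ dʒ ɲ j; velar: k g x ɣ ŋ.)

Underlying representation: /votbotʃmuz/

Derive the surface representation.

/m/ after /tʃ/ (palatal) → [ɲ]

[votbotʃɲuz]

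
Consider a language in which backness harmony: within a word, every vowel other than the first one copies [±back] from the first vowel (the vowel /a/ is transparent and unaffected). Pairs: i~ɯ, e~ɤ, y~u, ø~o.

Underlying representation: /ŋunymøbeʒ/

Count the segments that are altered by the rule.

3

/y/ harmonizes with /u/ ([+back]) → [u]
/ø/ harmonizes with /u/ ([+back]) → [o]
/e/ harmonizes with /u/ ([+back]) → [ɤ]
3 segments change.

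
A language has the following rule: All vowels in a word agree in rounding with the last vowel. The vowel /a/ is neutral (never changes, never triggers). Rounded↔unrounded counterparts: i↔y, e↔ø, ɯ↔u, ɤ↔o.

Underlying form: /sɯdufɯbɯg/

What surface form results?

/u/ harmonizes with /ɯ/ ([-round]) → [ɯ]

[sɯdɯfɯbɯg]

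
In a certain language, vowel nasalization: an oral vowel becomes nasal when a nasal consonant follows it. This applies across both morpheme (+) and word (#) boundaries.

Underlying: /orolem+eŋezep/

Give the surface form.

/e/ before nasal /m/ → [ẽ]
/e/ before nasal /ŋ/ → [ẽ]

[orolẽm+ẽŋezep]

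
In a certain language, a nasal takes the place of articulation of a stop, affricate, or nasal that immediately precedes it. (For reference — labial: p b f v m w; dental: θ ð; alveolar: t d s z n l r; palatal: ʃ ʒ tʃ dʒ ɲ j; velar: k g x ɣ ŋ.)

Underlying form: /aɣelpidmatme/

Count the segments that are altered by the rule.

/m/ after /d/ (alveolar) → [n]
/m/ after /t/ (alveolar) → [n]
2 segments change.

2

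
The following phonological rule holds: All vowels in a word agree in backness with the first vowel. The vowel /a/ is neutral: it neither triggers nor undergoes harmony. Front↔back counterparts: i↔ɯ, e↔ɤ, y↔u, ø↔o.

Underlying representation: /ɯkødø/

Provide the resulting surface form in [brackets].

[ɯkodo]

/ø/ harmonizes with /ɯ/ ([+back]) → [o]
/ø/ harmonizes with /ɯ/ ([+back]) → [o]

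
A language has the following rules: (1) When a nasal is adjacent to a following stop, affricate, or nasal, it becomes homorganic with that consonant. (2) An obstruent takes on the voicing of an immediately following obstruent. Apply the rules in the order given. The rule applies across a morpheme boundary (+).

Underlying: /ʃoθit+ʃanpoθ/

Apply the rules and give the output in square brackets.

[ʃoθit+ʃampoθ]

Rule 1: /n/ before /p/ (labial) → [m]
After rule 1: ʃoθit+ʃampoθ
Rule 2: no segment meets the rule's conditions; no change.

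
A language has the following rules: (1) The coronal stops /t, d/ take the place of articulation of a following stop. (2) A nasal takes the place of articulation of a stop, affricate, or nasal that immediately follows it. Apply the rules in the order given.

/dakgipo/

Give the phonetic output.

[dakgipo]

Rule 1: no segment meets the rule's conditions; no change.
After rule 1: dakgipo
Rule 2: no segment meets the rule's conditions; no change.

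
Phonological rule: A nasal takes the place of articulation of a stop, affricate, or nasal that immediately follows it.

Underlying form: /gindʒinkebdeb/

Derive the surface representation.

[giɲdʒiŋkebdeb]

/n/ before /dʒ/ (palatal) → [ɲ]
/n/ before /k/ (velar) → [ŋ]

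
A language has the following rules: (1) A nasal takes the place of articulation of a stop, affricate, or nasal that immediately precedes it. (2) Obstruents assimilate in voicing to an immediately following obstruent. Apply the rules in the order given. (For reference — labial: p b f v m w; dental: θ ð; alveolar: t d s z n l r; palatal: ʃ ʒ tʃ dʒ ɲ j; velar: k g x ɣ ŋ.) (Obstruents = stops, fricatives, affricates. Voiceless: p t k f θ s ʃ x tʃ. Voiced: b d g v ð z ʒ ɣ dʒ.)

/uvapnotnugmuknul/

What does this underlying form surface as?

[uvapmotnugŋukŋul]

Rule 1: /n/ after /p/ (labial) → [m]
Rule 1: /m/ after /g/ (velar) → [ŋ]
Rule 1: /n/ after /k/ (velar) → [ŋ]
After rule 1: uvapmotnugŋukŋul
Rule 2: no segment meets the rule's conditions; no change.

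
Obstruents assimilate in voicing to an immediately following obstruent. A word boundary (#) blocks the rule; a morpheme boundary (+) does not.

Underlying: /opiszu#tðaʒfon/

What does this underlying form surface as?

/s/ before /z/ (voiced) → [z]
/t/ before /ð/ (voiced) → [d]
/ʒ/ before /f/ (voiceless) → [ʃ]

[opizzu#dðaʃfon]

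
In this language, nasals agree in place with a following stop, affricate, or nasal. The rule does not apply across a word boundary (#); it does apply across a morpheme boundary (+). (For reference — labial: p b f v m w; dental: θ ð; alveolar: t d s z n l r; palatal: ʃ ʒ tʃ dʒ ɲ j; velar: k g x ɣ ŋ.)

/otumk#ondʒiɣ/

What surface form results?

/m/ before /k/ (velar) → [ŋ]
/n/ before /dʒ/ (palatal) → [ɲ]

[otuŋk#oɲdʒiɣ]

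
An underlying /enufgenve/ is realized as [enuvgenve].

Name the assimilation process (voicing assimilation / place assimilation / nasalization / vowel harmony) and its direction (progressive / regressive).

voicing assimilation, regressive

/f/→[v].
Each target copies a feature from the following segment, so the direction is regressive.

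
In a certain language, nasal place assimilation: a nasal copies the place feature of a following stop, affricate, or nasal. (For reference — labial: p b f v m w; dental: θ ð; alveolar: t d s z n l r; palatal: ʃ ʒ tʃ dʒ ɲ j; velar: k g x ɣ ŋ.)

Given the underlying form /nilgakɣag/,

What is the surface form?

no segment meets the rule's conditions; no change.

[nilgakɣag]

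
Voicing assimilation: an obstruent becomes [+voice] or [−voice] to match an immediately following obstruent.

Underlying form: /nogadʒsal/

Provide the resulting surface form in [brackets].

/dʒ/ before /s/ (voiceless) → [tʃ]

[nogatʃsal]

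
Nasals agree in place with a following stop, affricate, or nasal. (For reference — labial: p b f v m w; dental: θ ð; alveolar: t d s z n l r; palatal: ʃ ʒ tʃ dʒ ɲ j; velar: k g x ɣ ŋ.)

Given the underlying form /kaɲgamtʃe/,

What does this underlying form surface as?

/ɲ/ before /g/ (velar) → [ŋ]
/m/ before /tʃ/ (palatal) → [ɲ]

[kaŋgaɲtʃe]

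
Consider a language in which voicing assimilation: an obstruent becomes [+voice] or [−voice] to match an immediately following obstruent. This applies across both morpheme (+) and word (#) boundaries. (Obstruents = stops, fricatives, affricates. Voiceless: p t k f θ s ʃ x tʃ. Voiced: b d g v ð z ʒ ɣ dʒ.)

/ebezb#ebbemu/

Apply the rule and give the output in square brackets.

no segment meets the rule's conditions; no change.

[ebezb#ebbemu]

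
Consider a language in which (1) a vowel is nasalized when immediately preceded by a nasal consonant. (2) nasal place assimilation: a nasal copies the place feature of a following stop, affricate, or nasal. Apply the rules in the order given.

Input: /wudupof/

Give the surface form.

Rule 1: no segment meets the rule's conditions; no change.
After rule 1: wudupof
Rule 2: no segment meets the rule's conditions; no change.

[wudupof]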